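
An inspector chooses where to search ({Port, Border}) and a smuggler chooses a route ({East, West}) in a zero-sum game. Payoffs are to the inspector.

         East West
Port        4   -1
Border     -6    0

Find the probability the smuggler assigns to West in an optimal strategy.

Row minima: Port → -1, Border → -6; maximin = -1.
Column maxima: East → 4, West → 0; minimax = 0.
-1 ≠ 0, so there is no saddle point; optimal play is mixed.
Let the inspector play Port with probability p. Expected payoff against East: 4p + (-6)(1−p) = 10p − 6; against West: (-1)p + 0(1−p) = −p.
Setting these equal: 10p − 6 = −p ⇒ 11p = 6 ⇒ p = 6/11, and the value is (10)·(6/11) − 6 = -6/11.
For the smuggler: with q = P(East), equating Port's and Border's payoffs gives 5q − 1 = −6q ⇒ q = 1/11.

10/11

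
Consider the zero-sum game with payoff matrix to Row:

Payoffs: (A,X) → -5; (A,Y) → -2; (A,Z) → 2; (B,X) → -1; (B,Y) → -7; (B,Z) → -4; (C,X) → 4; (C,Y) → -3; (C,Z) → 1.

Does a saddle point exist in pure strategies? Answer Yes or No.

No

Row minima: A → -5, B → -7, C → -3; maximin = -3.
Column maxima: X → 4, Y → -2, Z → 2; minimax = -2.
-3 ≠ -2, so no pure-strategy equilibrium exists.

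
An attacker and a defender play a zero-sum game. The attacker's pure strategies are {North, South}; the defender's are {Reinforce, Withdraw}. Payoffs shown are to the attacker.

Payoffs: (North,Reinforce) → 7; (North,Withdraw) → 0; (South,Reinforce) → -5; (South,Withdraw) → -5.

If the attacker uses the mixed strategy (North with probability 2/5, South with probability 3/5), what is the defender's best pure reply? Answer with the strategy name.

If the defender plays Reinforce, the attacker's expected payoff is (2/5)·7 + (3/5)·(-5) = -1/5.
If the defender plays Withdraw, the attacker's expected payoff is (2/5)·0 + (3/5)·(-5) = -3.
The defender minimizes the attacker's payoff; the smallest is -3, so the best response is Withdraw.

Withdraw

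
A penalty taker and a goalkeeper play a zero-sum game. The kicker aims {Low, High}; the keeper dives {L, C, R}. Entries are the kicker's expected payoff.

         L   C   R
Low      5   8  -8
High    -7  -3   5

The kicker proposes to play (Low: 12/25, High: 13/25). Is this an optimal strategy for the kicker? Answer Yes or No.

Against L this mix gives (12/25)·5 + (13/25)·(-7) = -31/25.
Against C this mix gives (12/25)·8 + (13/25)·(-3) = 57/25.
Against R this mix gives (12/25)·(-8) + (13/25)·5 = -31/25.
All of the keeper's active replies (L, R) yield -31/25, and no column does worse for the kicker. The mix makes the keeper indifferent and guarantees -31/25, so it is optimal.

Yes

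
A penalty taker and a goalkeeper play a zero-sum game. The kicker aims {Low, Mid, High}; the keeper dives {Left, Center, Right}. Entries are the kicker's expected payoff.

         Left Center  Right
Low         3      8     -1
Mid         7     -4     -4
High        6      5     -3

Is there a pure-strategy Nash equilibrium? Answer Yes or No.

Row minima: Low → -1, Mid → -4, High → -3; maximin = -1.
Column maxima: Left → 7, Center → 8, Right → -1; minimax = -1.
maximin = minimax = -1, so a saddle point exists.

Yes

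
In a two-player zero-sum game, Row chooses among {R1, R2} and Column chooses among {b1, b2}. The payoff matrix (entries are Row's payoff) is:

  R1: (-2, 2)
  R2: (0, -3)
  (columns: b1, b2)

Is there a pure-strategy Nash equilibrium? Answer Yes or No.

No

Row minima: R1 → -2, R2 → -3; maximin = -2.
Column maxima: b1 → 0, b2 → 2; minimax = 0.
-2 ≠ 0, so no pure-strategy equilibrium exists.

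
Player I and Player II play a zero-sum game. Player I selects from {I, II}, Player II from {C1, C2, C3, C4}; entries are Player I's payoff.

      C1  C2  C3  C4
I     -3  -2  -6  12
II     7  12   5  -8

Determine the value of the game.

12/31

Row minima: I → -6, II → -8; maximin = -6.
Column maxima: C1 → 7, C2 → 12, C3 → 5, C4 → 12; minimax = 5.
-6 ≠ 5, so there is no saddle point; optimal play is mixed.
C1 is strictly dominated by C3 (it gives Player I strictly more in every row), so Player II never plays it.
C2 is strictly dominated by C3 (it gives Player I strictly more in every row), so Player II never plays it.
On the remaining 2×2 (I, II vs C3, C4):
Let Player I play I with probability p. Expected payoff against C3: (-6)p + 5(1−p) = −11p + 5; against C4: 12p + (-8)(1−p) = 20p − 8.
Setting these equal: −11p + 5 = 20p − 8 ⇒ −31p = -13 ⇒ p = 13/31, and the value is (-11)·(13/31) + 5 = 12/31.
For Player II: with q = P(C3), equating I's and II's payoffs gives −18q + 12 = 13q − 8 ⇒ q = 20/31.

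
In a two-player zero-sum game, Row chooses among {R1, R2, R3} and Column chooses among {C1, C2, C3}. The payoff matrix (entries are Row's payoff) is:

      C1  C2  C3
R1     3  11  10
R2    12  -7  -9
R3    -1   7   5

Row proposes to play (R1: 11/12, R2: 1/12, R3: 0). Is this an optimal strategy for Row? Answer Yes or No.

No

Against C1 this mix gives (11/12)·3 + (1/12)·12 = 15/4.
Against C2 this mix gives (11/12)·11 + (1/12)·(-7) = 19/2.
Against C3 this mix gives (11/12)·10 + (1/12)·(-9) = 101/12.
Column will play C1, holding Row to 15/4. Shifting weight toward the row that does better against C1 would raise this floor (the equalizing mix achieves 21/4 against both C1 and C3), so the proposed strategy is not optimal.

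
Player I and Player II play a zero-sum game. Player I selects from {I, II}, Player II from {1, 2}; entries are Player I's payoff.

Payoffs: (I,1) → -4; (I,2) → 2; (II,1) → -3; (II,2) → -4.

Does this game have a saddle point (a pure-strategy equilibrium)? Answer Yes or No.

No

Row minima: I → -4, II → -4; maximin = -4.
Column maxima: 1 → -3, 2 → 2; minimax = -3.
-4 ≠ -3, so no pure-strategy equilibrium exists.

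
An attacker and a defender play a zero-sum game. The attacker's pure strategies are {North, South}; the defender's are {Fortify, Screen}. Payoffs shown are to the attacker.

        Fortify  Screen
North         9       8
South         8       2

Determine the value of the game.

8

Row minima: North → 8, South → 2; maximin = 8.
Column maxima: Fortify → 9, Screen → 8; minimax = 8.
Since maximin = minimax = 8, there is a saddle point and the value is 8.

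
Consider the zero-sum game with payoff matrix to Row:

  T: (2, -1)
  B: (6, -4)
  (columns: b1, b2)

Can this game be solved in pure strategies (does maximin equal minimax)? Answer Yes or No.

Row minima: T → -1, B → -4; maximin = -1.
Column maxima: b1 → 6, b2 → -1; minimax = -1.
maximin = minimax = -1, so a saddle point exists.

Yes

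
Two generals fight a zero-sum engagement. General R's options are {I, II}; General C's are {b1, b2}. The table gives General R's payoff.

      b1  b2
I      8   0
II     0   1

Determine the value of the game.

8/9

Row minima: I → 0, II → 0; maximin = 0.
Column maxima: b1 → 8, b2 → 1; minimax = 1.
0 ≠ 1, so there is no saddle point; optimal play is mixed.
Let General R play I with probability p. Expected payoff against b1: 8p + 0(1−p) = 8p; against b2: 0p + 1(1−p) = −p + 1.
Setting these equal: 8p = −p + 1 ⇒ 9p = 1 ⇒ p = 1/9, and the value is (8)·(1/9) = 8/9.
For General C: with q = P(b1), equating I's and II's payoffs gives 8q = −q + 1 ⇒ q = 1/9.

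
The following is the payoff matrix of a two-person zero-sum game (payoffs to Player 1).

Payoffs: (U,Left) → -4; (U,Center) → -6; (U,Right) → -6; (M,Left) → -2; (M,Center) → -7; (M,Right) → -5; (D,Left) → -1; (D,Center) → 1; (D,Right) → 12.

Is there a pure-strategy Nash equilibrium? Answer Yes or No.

Yes

Row minima: U → -6, M → -7, D → -1; maximin = -1.
Column maxima: Left → -1, Center → 1, Right → 12; minimax = -1.
maximin = minimax = -1, so a saddle point exists.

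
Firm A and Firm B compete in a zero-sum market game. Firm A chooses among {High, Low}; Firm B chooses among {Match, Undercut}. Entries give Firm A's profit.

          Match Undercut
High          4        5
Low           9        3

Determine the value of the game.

33/7

Row minima: High → 4, Low → 3; maximin = 4.
Column maxima: Match → 9, Undercut → 5; minimax = 5.
4 ≠ 5, so there is no saddle point; optimal play is mixed.
Let Firm A play High with probability p. Expected payoff against Match: 4p + 9(1−p) = −5p + 9; against Undercut: 5p + 3(1−p) = 2p + 3.
Setting these equal: −5p + 9 = 2p + 3 ⇒ −7p = -6 ⇒ p = 6/7, and the value is (-5)·(6/7) + 9 = 33/7.
For Firm B: with q = P(Match), equating High's and Low's payoffs gives −q + 5 = 6q + 3 ⇒ q = 2/7.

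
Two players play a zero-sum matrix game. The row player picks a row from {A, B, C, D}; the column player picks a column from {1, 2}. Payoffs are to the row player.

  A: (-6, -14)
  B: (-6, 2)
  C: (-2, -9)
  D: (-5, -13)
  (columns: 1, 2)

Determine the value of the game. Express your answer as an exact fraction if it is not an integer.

-58/15

Row minima: A → -14, B → -6, C → -9, D → -13; maximin = -6.
Column maxima: 1 → -2, 2 → 2; minimax = -2.
-6 ≠ -2, so there is no saddle point; optimal play is mixed.
A is strictly dominated by C, so the row player never plays it.
D is strictly dominated by C, so the row player never plays it.
On the remaining 2×2 (B, C vs 1, 2):
Let the row player play B with probability p. Expected payoff against 1: (-6)p + (-2)(1−p) = −4p − 2; against 2: 2p + (-9)(1−p) = 11p − 9.
Setting these equal: −4p − 2 = 11p − 9 ⇒ −15p = -7 ⇒ p = 7/15, and the value is (-4)·(7/15) − 2 = -58/15.
For the column player: with q = P(1), equating B's and C's payoffs gives −8q + 2 = 7q − 9 ⇒ q = 11/15.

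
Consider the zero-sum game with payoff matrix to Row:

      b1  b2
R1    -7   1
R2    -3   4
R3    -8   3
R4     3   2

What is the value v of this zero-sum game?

Row minima: R1 → -7, R2 → -3, R3 → -8, R4 → 2; maximin = 2.
Column maxima: b1 → 3, b2 → 4; minimax = 3.
2 ≠ 3, so there is no saddle point; optimal play is mixed.
R1 is strictly dominated by R2, so Row never plays it.
R3 is strictly dominated by R2, so Row never plays it.
On the remaining 2×2 (R2, R4 vs b1, b2):
Let Row play R2 with probability p. Expected payoff against b1: (-3)p + 3(1−p) = −6p + 3; against b2: 4p + 2(1−p) = 2p + 2.
Setting these equal: −6p + 3 = 2p + 2 ⇒ −8p = -1 ⇒ p = 1/8, and the value is (-6)·(1/8) + 3 = 9/4.
For Column: with q = P(b1), equating R2's and R4's payoffs gives −7q + 4 = q + 2 ⇒ q = 1/4.

9/4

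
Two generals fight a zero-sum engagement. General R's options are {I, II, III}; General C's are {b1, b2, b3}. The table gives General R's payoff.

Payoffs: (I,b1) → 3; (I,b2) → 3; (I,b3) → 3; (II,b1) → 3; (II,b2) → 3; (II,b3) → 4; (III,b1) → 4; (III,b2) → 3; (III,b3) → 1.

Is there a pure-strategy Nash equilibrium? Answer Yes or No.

Row minima: I → 3, II → 3, III → 1; maximin = 3.
Column maxima: b1 → 4, b2 → 3, b3 → 4; minimax = 3.
maximin = minimax = 3, so a saddle point exists.

Yes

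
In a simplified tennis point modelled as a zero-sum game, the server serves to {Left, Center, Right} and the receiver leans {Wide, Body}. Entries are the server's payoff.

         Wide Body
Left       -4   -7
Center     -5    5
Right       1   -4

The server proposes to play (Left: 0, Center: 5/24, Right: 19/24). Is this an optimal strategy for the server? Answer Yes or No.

No

Against Wide this mix gives (5/24)·(-5) + (19/24)·1 = -1/4.
Against Body this mix gives (5/24)·5 + (19/24)·(-4) = -17/8.
The receiver will play Body, holding the server to -17/8. Shifting weight toward the row that does better against Body would raise this floor (the equalizing mix achieves -1 against both Body and Wide), so the proposed strategy is not optimal.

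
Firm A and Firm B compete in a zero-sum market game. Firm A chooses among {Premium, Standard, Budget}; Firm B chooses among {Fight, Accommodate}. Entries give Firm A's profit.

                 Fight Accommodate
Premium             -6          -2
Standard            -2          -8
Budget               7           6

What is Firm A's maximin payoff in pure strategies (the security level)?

6

Row minima: Premium → -6, Standard → -8, Budget → 6.
The best of these is 6.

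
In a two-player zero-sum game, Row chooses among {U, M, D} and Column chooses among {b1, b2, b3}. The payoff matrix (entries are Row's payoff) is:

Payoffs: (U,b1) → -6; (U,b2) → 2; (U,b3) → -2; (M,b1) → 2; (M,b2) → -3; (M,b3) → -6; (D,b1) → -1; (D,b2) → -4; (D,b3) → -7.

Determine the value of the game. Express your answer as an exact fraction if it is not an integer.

-10/3

Row minima: U → -6, M → -6, D → -7; maximin = -6.
Column maxima: b1 → 2, b2 → 2, b3 → -2; minimax = -2.
-6 ≠ -2, so there is no saddle point; optimal play is mixed.
D is strictly dominated by M, so Row never plays it.
b2 is strictly dominated by b3 (it gives Row strictly more in every row), so Column never plays it.
On the remaining 2×2 (U, M vs b1, b3):
Let Row play U with probability p. Expected payoff against b1: (-6)p + 2(1−p) = −8p + 2; against b3: (-2)p + (-6)(1−p) = 4p − 6.
Setting these equal: −8p + 2 = 4p − 6 ⇒ −12p = -8 ⇒ p = 2/3, and the value is (-8)·(2/3) + 2 = -10/3.
For Column: with q = P(b1), equating U's and M's payoffs gives −4q − 2 = 8q − 6 ⇒ q = 1/3.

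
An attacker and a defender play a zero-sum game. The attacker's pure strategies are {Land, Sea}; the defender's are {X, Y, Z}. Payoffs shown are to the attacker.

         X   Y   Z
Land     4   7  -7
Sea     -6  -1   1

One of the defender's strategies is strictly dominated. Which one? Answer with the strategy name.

Y

X holds the attacker's payoff strictly below Y in every row: 4 < 7, -6 < -1.
So Y is strictly dominated for the defender.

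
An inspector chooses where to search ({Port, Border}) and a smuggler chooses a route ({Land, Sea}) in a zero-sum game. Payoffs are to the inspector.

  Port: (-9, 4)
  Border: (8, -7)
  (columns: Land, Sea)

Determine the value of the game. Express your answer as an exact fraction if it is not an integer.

Row minima: Port → -9, Border → -7; maximin = -7.
Column maxima: Land → 8, Sea → 4; minimax = 4.
-7 ≠ 4, so there is no saddle point; optimal play is mixed.
Let the inspector play Port with probability p. Expected payoff against Land: (-9)p + 8(1−p) = −17p + 8; against Sea: 4p + (-7)(1−p) = 11p − 7.
Setting these equal: −17p + 8 = 11p − 7 ⇒ −28p = -15 ⇒ p = 15/28, and the value is (-17)·(15/28) + 8 = -31/28.
For the smuggler: with q = P(Land), equating Port's and Border's payoffs gives −13q + 4 = 15q − 7 ⇒ q = 11/28.

-31/28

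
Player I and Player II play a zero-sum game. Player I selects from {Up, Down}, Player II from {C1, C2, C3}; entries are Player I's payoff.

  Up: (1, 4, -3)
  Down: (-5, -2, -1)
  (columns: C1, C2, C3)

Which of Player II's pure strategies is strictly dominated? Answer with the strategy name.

C1 holds Player I's payoff strictly below C2 in every row: 1 < 4, -5 < -2.
So C2 is strictly dominated for Player II.

C2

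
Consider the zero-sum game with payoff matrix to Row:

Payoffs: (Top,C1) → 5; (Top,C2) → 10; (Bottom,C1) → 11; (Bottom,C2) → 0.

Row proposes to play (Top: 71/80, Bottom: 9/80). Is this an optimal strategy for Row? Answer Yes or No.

No

Against C1 this mix gives (71/80)·5 + (9/80)·11 = 227/40.
Against C2 this mix gives (71/80)·10 + (9/80)·0 = 71/8.
Column will play C1, holding Row to 227/40. Shifting weight toward the row that does better against C1 would raise this floor (the equalizing mix achieves 55/8 against both C1 and C2), so the proposed strategy is not optimal.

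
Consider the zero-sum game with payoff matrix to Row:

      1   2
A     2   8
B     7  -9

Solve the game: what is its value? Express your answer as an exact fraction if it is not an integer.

Row minima: A → 2, B → -9; maximin = 2.
Column maxima: 1 → 7, 2 → 8; minimax = 7.
2 ≠ 7, so there is no saddle point; optimal play is mixed.
Let Row play A with probability p. Expected payoff against 1: 2p + 7(1−p) = −5p + 7; against 2: 8p + (-9)(1−p) = 17p − 9.
Setting these equal: −5p + 7 = 17p − 9 ⇒ −22p = -16 ⇒ p = 8/11, and the value is (-5)·(8/11) + 7 = 37/11.
For Column: with q = P(1), equating A's and B's payoffs gives −6q + 8 = 16q − 9 ⇒ q = 17/22.

37/11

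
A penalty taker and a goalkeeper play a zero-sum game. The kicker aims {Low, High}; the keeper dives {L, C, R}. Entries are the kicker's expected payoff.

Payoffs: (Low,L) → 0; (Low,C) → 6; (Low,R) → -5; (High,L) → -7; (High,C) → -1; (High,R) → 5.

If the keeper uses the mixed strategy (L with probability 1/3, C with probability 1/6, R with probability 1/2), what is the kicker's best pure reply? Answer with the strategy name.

High

Expected payoff of Low: (1/3)·0 + (1/6)·6 + (1/2)·(-5) = -3/2.
Expected payoff of High: (1/3)·(-7) + (1/6)·(-1) + (1/2)·5 = 0.
The largest is 0, so the kicker's best response is High.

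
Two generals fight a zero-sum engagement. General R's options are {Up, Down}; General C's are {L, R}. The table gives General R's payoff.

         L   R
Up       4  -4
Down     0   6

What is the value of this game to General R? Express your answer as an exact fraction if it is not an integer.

12/7

Row minima: Up → -4, Down → 0; maximin = 0.
Column maxima: L → 4, R → 6; minimax = 4.
0 ≠ 4, so there is no saddle point; optimal play is mixed.
Let General R play Up with probability p. Expected payoff against L: 4p + 0(1−p) = 4p; against R: (-4)p + 6(1−p) = −10p + 6.
Setting these equal: 4p = −10p + 6 ⇒ 14p = 6 ⇒ p = 3/7, and the value is (4)·(3/7) = 12/7.
For General C: with q = P(L), equating Up's and Down's payoffs gives 8q − 4 = −6q + 6 ⇒ q = 5/7.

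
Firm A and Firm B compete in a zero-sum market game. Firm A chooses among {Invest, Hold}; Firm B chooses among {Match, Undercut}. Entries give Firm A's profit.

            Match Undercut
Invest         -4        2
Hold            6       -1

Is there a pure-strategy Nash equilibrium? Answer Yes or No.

Row minima: Invest → -4, Hold → -1; maximin = -1.
Column maxima: Match → 6, Undercut → 2; minimax = 2.
-1 ≠ 2, so no pure-strategy equilibrium exists.

No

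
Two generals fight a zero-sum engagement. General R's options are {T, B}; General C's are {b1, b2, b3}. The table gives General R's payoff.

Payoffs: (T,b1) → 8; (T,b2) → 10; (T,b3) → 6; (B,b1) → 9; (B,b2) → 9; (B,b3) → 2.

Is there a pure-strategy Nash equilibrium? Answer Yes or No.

Row minima: T → 6, B → 2; maximin = 6.
Column maxima: b1 → 9, b2 → 10, b3 → 6; minimax = 6.
maximin = minimax = 6, so a saddle point exists.

Yes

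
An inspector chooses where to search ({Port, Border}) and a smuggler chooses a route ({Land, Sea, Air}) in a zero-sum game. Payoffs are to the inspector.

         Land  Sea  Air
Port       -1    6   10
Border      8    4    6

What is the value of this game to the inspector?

Row minima: Port → -1, Border → 4; maximin = 4.
Column maxima: Land → 8, Sea → 6, Air → 10; minimax = 6.
4 ≠ 6, so there is no saddle point; optimal play is mixed.
Air is strictly dominated by Sea (it gives the inspector strictly more in every row), so the smuggler never plays it.
On the remaining 2×2 (Port, Border vs Land, Sea):
Let the inspector play Port with probability p. Expected payoff against Land: (-1)p + 8(1−p) = −9p + 8; against Sea: 6p + 4(1−p) = 2p + 4.
Setting these equal: −9p + 8 = 2p + 4 ⇒ −11p = -4 ⇒ p = 4/11, and the value is (-9)·(4/11) + 8 = 52/11.
For the smuggler: with q = P(Land), equating Port's and Border's payoffs gives −7q + 6 = 4q + 4 ⇒ q = 2/11.

52/11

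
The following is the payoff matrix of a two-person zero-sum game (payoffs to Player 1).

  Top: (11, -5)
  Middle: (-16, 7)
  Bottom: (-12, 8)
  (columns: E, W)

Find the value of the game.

7/9

Row minima: Top → -5, Middle → -16, Bottom → -12; maximin = -5.
Column maxima: E → 11, W → 8; minimax = 8.
-5 ≠ 8, so there is no saddle point; optimal play is mixed.
Middle is strictly dominated by Bottom, so Player 1 never plays it.
On the remaining 2×2 (Top, Bottom vs E, W):
Let Player 1 play Top with probability p. Expected payoff against E: 11p + (-12)(1−p) = 23p − 12; against W: (-5)p + 8(1−p) = −13p + 8.
Setting these equal: 23p − 12 = −13p + 8 ⇒ 36p = 20 ⇒ p = 5/9, and the value is (23)·(5/9) − 12 = 7/9.
For Player 2: with q = P(E), equating Top's and Bottom's payoffs gives 16q − 5 = −20q + 8 ⇒ q = 13/36.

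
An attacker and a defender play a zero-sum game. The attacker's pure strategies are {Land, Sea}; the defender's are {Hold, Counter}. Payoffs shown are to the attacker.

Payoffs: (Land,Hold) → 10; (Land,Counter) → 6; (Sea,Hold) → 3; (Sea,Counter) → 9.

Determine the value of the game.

36/5

Row minima: Land → 6, Sea → 3; maximin = 6.
Column maxima: Hold → 10, Counter → 9; minimax = 9.
6 ≠ 9, so there is no saddle point; optimal play is mixed.
Let the attacker play Land with probability p. Expected payoff against Hold: 10p + 3(1−p) = 7p + 3; against Counter: 6p + 9(1−p) = −3p + 9.
Setting these equal: 7p + 3 = −3p + 9 ⇒ 10p = 6 ⇒ p = 3/5, and the value is (7)·(3/5) + 3 = 36/5.
For the defender: with q = P(Hold), equating Land's and Sea's payoffs gives 4q + 6 = −6q + 9 ⇒ q = 3/10.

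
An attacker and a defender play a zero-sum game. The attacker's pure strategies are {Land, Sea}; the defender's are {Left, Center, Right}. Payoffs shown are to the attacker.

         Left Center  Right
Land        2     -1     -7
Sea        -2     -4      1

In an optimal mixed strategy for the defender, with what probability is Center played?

Row minima: Land → -7, Sea → -4; maximin = -4.
Column maxima: Left → 2, Center → -1, Right → 1; minimax = -1.
-4 ≠ -1, so there is no saddle point; optimal play is mixed.
Left is strictly dominated by Center (it gives the attacker strictly more in every row), so the defender never plays it.
On the remaining 2×2 (Land, Sea vs Center, Right):
Let the attacker play Land with probability p. Expected payoff against Center: (-1)p + (-4)(1−p) = 3p − 4; against Right: (-7)p + 1(1−p) = −8p + 1.
Setting these equal: 3p − 4 = −8p + 1 ⇒ 11p = 5 ⇒ p = 5/11, and the value is (3)·(5/11) − 4 = -29/11.
For the defender: with q = P(Center), equating Land's and Sea's payoffs gives 6q − 7 = −5q + 1 ⇒ q = 8/11.

8/11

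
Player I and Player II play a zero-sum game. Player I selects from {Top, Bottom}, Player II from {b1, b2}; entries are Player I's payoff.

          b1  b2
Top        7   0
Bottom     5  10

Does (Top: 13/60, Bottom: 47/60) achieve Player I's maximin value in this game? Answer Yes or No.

No

Against b1 this mix gives (13/60)·7 + (47/60)·5 = 163/30.
Against b2 this mix gives (13/60)·0 + (47/60)·10 = 47/6.
Player II will play b1, holding Player I to 163/30. Shifting weight toward the row that does better against b1 would raise this floor (the equalizing mix achieves 35/6 against both b1 and b2), so the proposed strategy is not optimal.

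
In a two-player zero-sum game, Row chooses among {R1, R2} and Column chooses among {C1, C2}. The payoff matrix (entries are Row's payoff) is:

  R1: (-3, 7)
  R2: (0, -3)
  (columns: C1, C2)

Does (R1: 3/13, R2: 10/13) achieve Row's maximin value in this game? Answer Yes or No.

Against C1 this mix gives (3/13)·(-3) + (10/13)·0 = -9/13.
Against C2 this mix gives (3/13)·7 + (10/13)·(-3) = -9/13.
All of Column's active replies (C1, C2) yield -9/13, and no column does worse for Row. The mix makes Column indifferent and guarantees -9/13, so it is optimal.

Yes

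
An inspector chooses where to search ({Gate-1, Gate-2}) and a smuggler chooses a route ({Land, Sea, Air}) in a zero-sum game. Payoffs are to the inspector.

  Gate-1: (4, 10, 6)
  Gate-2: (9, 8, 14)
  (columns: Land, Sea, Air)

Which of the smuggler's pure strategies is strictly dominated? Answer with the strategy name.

Air

Land holds the inspector's payoff strictly below Air in every row: 4 < 6, 9 < 14.
So Air is strictly dominated for the smuggler.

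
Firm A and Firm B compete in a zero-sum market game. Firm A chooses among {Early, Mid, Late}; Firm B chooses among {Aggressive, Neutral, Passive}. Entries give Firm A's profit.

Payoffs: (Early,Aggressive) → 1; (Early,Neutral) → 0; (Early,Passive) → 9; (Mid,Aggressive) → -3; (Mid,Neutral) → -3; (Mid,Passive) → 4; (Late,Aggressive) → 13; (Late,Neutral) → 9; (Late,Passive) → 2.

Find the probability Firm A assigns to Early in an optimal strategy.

Row minima: Early → 0, Mid → -3, Late → 2; maximin = 2.
Column maxima: Aggressive → 13, Neutral → 9, Passive → 9; minimax = 9.
2 ≠ 9, so there is no saddle point; optimal play is mixed.
Mid is strictly dominated by Early, so Firm A never plays it.
With Mid eliminated, Aggressive is strictly dominated by Neutral (it gives Firm A strictly more in every remaining row), so Firm B never plays it.
On the remaining 2×2 (Early, Late vs Neutral, Passive):
Let Firm A play Early with probability p. Expected payoff against Neutral: 0p + 9(1−p) = −9p + 9; against Passive: 9p + 2(1−p) = 7p + 2.
Setting these equal: −9p + 9 = 7p + 2 ⇒ −16p = -7 ⇒ p = 7/16, and the value is (-9)·(7/16) + 9 = 81/16.
For Firm B: with q = P(Neutral), equating Early's and Late's payoffs gives −9q + 9 = 7q + 2 ⇒ q = 7/16.

7/16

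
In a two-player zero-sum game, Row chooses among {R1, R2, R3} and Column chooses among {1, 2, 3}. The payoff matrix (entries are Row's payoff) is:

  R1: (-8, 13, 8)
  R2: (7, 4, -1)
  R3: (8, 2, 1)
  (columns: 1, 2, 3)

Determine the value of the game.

Row minima: R1 → -8, R2 → -1, R3 → 1; maximin = 1.
Column maxima: 1 → 8, 2 → 13, 3 → 8; minimax = 8.
1 ≠ 8, so there is no saddle point; optimal play is mixed.
2 is strictly dominated by 3 (it gives Row strictly more in every row), so Column never plays it.
With 2 eliminated, R2 is strictly dominated by R3 (R3 gives Row strictly more in every remaining column), so Row never plays it.
On the remaining 2×2 (R1, R3 vs 1, 3):
Let Row play R1 with probability p. Expected payoff against 1: (-8)p + 8(1−p) = −16p + 8; against 3: 8p + 1(1−p) = 7p + 1.
Setting these equal: −16p + 8 = 7p + 1 ⇒ −23p = -7 ⇒ p = 7/23, and the value is (-16)·(7/23) + 8 = 72/23.
For Column: with q = P(1), equating R1's and R3's payoffs gives −16q + 8 = 7q + 1 ⇒ q = 7/23.

72/23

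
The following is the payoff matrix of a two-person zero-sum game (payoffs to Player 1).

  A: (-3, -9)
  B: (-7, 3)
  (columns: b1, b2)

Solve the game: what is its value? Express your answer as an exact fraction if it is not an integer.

Row minima: A → -9, B → -7; maximin = -7.
Column maxima: b1 → -3, b2 → 3; minimax = -3.
-7 ≠ -3, so there is no saddle point; optimal play is mixed.
Let Player 1 play A with probability p. Expected payoff against b1: (-3)p + (-7)(1−p) = 4p − 7; against b2: (-9)p + 3(1−p) = −12p + 3.
Setting these equal: 4p − 7 = −12p + 3 ⇒ 16p = 10 ⇒ p = 5/8, and the value is (4)·(5/8) − 7 = -9/2.
For Player 2: with q = P(b1), equating A's and B's payoffs gives 6q − 9 = −10q + 3 ⇒ q = 3/4.

-9/2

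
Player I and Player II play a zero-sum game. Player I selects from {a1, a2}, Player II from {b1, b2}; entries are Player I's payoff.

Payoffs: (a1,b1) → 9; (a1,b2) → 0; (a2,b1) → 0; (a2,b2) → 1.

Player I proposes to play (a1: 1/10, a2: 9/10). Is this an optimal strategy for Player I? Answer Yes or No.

Against b1 this mix gives (1/10)·9 + (9/10)·0 = 9/10.
Against b2 this mix gives (1/10)·0 + (9/10)·1 = 9/10.
All of Player II's active replies (b1, b2) yield 9/10, and no column does worse for Player I. The mix makes Player II indifferent and guarantees 9/10, so it is optimal.

Yes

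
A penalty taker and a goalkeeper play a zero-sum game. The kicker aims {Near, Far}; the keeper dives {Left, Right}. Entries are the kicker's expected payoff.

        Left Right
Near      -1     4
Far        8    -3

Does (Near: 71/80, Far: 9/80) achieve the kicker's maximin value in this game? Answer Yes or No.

No

Against Left this mix gives (71/80)·(-1) + (9/80)·8 = 1/80.
Against Right this mix gives (71/80)·4 + (9/80)·(-3) = 257/80.
The keeper will play Left, holding the kicker to 1/80. Shifting weight toward the row that does better against Left would raise this floor (the equalizing mix achieves 29/16 against both Left and Right), so the proposed strategy is not optimal.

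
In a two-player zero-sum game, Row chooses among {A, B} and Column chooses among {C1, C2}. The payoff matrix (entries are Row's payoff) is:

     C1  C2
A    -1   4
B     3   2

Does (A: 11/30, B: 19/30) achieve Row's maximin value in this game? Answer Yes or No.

No

Against C1 this mix gives (11/30)·(-1) + (19/30)·3 = 23/15.
Against C2 this mix gives (11/30)·4 + (19/30)·2 = 41/15.
Column will play C1, holding Row to 23/15. Shifting weight toward the row that does better against C1 would raise this floor (the equalizing mix achieves 7/3 against both C1 and C2), so the proposed strategy is not optimal.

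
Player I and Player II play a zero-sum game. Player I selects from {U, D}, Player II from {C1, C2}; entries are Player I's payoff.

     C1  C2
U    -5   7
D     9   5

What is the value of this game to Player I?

Row minima: U → -5, D → 5; maximin = 5.
Column maxima: C1 → 9, C2 → 7; minimax = 7.
5 ≠ 7, so there is no saddle point; optimal play is mixed.
Let Player I play U with probability p. Expected payoff against C1: (-5)p + 9(1−p) = −14p + 9; against C2: 7p + 5(1−p) = 2p + 5.
Setting these equal: −14p + 9 = 2p + 5 ⇒ −16p = -4 ⇒ p = 1/4, and the value is (-14)·(1/4) + 9 = 11/2.
For Player II: with q = P(C1), equating U's and D's payoffs gives −12q + 7 = 4q + 5 ⇒ q = 1/8.

11/2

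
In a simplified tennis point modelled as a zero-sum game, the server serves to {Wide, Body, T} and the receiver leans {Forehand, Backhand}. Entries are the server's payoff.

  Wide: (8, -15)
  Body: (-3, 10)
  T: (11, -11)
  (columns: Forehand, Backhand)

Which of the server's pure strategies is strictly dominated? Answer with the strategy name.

Wide

T gives a strictly higher payoff than Wide against every column: 11 > 8, -11 > -15.
So Wide is strictly dominated and the server never plays it.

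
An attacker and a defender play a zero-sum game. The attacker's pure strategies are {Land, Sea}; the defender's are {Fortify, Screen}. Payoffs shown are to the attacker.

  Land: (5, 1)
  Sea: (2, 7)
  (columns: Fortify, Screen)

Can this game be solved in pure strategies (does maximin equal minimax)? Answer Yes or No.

No

Row minima: Land → 1, Sea → 2; maximin = 2.
Column maxima: Fortify → 5, Screen → 7; minimax = 5.
2 ≠ 5, so no pure-strategy equilibrium exists.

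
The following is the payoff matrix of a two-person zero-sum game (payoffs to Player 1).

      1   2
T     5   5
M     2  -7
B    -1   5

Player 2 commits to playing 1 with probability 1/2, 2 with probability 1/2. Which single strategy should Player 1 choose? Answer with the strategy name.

Expected payoff of T: (1/2)·5 + (1/2)·5 = 5.
Expected payoff of M: (1/2)·2 + (1/2)·(-7) = -5/2.
Expected payoff of B: (1/2)·(-1) + (1/2)·5 = 2.
The largest is 5, so Player 1's best response is T.

T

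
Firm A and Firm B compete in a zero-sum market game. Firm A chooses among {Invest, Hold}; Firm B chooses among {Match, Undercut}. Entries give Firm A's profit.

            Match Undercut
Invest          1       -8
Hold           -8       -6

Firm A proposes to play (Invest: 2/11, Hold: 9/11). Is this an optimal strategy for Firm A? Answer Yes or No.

Against Match this mix gives (2/11)·1 + (9/11)·(-8) = -70/11.
Against Undercut this mix gives (2/11)·(-8) + (9/11)·(-6) = -70/11.
All of Firm B's active replies (Match, Undercut) yield -70/11, and no column does worse for Firm A. The mix makes Firm B indifferent and guarantees -70/11, so it is optimal.

Yes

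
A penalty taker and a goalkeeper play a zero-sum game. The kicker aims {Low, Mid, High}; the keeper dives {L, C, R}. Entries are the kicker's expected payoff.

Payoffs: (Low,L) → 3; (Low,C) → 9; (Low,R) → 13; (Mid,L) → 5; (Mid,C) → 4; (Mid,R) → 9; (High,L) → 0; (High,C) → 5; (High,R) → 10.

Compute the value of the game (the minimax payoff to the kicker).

Row minima: Low → 3, Mid → 4, High → 0; maximin = 4.
Column maxima: L → 5, C → 9, R → 13; minimax = 5.
4 ≠ 5, so there is no saddle point; optimal play is mixed.
High is strictly dominated by Low, so the kicker never plays it.
R is strictly dominated by L (it gives the kicker strictly more in every row), so the keeper never plays it.
On the remaining 2×2 (Low, Mid vs L, C):
Let the kicker play Low with probability p. Expected payoff against L: 3p + 5(1−p) = −2p + 5; against C: 9p + 4(1−p) = 5p + 4.
Setting these equal: −2p + 5 = 5p + 4 ⇒ −7p = -1 ⇒ p = 1/7, and the value is (-2)·(1/7) + 5 = 33/7.
For the keeper: with q = P(L), equating Low's and Mid's payoffs gives −6q + 9 = q + 4 ⇒ q = 5/7.

33/7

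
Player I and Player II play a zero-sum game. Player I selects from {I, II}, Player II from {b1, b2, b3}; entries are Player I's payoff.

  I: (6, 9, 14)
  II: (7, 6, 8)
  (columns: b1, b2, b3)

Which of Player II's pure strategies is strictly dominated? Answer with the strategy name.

b3

b1 holds Player I's payoff strictly below b3 in every row: 6 < 14, 7 < 8.
So b3 is strictly dominated for Player II.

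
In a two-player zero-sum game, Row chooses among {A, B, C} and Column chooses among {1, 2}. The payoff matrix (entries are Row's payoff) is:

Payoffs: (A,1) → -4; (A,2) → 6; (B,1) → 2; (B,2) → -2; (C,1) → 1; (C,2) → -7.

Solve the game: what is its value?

Row minima: A → -4, B → -2, C → -7; maximin = -2.
Column maxima: 1 → 2, 2 → 6; minimax = 2.
-2 ≠ 2, so there is no saddle point; optimal play is mixed.
C is strictly dominated by B, so Row never plays it.
On the remaining 2×2 (A, B vs 1, 2):
Let Row play A with probability p. Expected payoff against 1: (-4)p + 2(1−p) = −6p + 2; against 2: 6p + (-2)(1−p) = 8p − 2.
Setting these equal: −6p + 2 = 8p − 2 ⇒ −14p = -4 ⇒ p = 2/7, and the value is (-6)·(2/7) + 2 = 2/7.
For Column: with q = P(1), equating A's and B's payoffs gives −10q + 6 = 4q − 2 ⇒ q = 4/7.

2/7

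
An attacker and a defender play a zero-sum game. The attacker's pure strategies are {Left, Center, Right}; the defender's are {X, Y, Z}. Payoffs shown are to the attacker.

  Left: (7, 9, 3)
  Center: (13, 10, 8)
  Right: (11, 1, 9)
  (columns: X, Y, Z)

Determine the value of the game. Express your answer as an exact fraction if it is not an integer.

41/5

Row minima: Left → 3, Center → 8, Right → 1; maximin = 8.
Column maxima: X → 13, Y → 10, Z → 9; minimax = 9.
8 ≠ 9, so there is no saddle point; optimal play is mixed.
Left is strictly dominated by Center, so the attacker never plays it.
With Left eliminated, X is strictly dominated by Y (it gives the attacker strictly more in every remaining row), so the defender never plays it.
On the remaining 2×2 (Center, Right vs Y, Z):
Let the attacker play Center with probability p. Expected payoff against Y: 10p + 1(1−p) = 9p + 1; against Z: 8p + 9(1−p) = −p + 9.
Setting these equal: 9p + 1 = −p + 9 ⇒ 10p = 8 ⇒ p = 4/5, and the value is (9)·(4/5) + 1 = 41/5.
For the defender: with q = P(Y), equating Center's and Right's payoffs gives 2q + 8 = −8q + 9 ⇒ q = 1/10.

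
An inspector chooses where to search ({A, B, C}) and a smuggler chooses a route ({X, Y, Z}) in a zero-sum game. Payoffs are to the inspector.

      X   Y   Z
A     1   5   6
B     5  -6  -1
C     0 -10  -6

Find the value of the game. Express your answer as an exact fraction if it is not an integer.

31/15

Row minima: A → 1, B → -6, C → -10; maximin = 1.
Column maxima: X → 5, Y → 5, Z → 6; minimax = 5.
1 ≠ 5, so there is no saddle point; optimal play is mixed.
C is strictly dominated by A, so the inspector never plays it.
Z is strictly dominated by Y (it gives the inspector strictly more in every row), so the smuggler never plays it.
On the remaining 2×2 (A, B vs X, Y):
Let the inspector play A with probability p. Expected payoff against X: 1p + 5(1−p) = −4p + 5; against Y: 5p + (-6)(1−p) = 11p − 6.
Setting these equal: −4p + 5 = 11p − 6 ⇒ −15p = -11 ⇒ p = 11/15, and the value is (-4)·(11/15) + 5 = 31/15.
For the smuggler: with q = P(X), equating A's and B's payoffs gives −4q + 5 = 11q − 6 ⇒ q = 11/15.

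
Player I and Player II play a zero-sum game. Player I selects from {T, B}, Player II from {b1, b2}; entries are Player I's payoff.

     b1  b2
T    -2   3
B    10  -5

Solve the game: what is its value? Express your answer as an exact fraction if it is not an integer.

1

Row minima: T → -2, B → -5; maximin = -2.
Column maxima: b1 → 10, b2 → 3; minimax = 3.
-2 ≠ 3, so there is no saddle point; optimal play is mixed.
Let Player I play T with probability p. Expected payoff against b1: (-2)p + 10(1−p) = −12p + 10; against b2: 3p + (-5)(1−p) = 8p − 5.
Setting these equal: −12p + 10 = 8p − 5 ⇒ −20p = -15 ⇒ p = 3/4, and the value is (-12)·(3/4) + 10 = 1.
For Player II: with q = P(b1), equating T's and B's payoffs gives −5q + 3 = 15q − 5 ⇒ q = 2/5.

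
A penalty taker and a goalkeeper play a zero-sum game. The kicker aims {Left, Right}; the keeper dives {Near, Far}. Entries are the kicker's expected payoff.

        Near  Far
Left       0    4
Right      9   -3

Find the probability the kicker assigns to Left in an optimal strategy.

Row minima: Left → 0, Right → -3; maximin = 0.
Column maxima: Near → 9, Far → 4; minimax = 4.
0 ≠ 4, so there is no saddle point; optimal play is mixed.
Let the kicker play Left with probability p. Expected payoff against Near: 0p + 9(1−p) = −9p + 9; against Far: 4p + (-3)(1−p) = 7p − 3.
Setting these equal: −9p + 9 = 7p − 3 ⇒ −16p = -12 ⇒ p = 3/4, and the value is (-9)·(3/4) + 9 = 9/4.
For the keeper: with q = P(Near), equating Left's and Right's payoffs gives −4q + 4 = 12q − 3 ⇒ q = 7/16.

3/4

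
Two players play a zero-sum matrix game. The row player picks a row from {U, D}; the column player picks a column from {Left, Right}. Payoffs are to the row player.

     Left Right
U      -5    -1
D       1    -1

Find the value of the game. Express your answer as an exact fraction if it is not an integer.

Row minima: U → -5, D → -1; maximin = -1.
Column maxima: Left → 1, Right → -1; minimax = -1.
Since maximin = minimax = -1, there is a saddle point and the value is -1.

-1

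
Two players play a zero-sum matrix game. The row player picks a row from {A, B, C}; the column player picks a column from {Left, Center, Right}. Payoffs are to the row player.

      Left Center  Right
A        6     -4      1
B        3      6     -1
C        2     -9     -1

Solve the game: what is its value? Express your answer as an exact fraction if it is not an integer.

1/6

Row minima: A → -4, B → -1, C → -9; maximin = -1.
Column maxima: Left → 6, Center → 6, Right → 1; minimax = 1.
-1 ≠ 1, so there is no saddle point; optimal play is mixed.
C is strictly dominated by A, so the row player never plays it.
Left is strictly dominated by Right (it gives the row player strictly more in every row), so the column player never plays it.
On the remaining 2×2 (A, B vs Center, Right):
Let the row player play A with probability p. Expected payoff against Center: (-4)p + 6(1−p) = −10p + 6; against Right: 1p + (-1)(1−p) = 2p − 1.
Setting these equal: −10p + 6 = 2p − 1 ⇒ −12p = -7 ⇒ p = 7/12, and the value is (-10)·(7/12) + 6 = 1/6.
For the column player: with q = P(Center), equating A's and B's payoffs gives −5q + 1 = 7q − 1 ⇒ q = 1/6.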